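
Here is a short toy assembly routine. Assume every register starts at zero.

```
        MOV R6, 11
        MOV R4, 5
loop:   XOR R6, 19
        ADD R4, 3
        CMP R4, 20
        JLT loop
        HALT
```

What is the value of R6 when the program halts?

24

R6=11
R4=5
R6=11^19=24
R4=5+3=8
CMP R4, 20  (cmp 8,20)
JLT loop: taken
R6=24^19=11
R4=8+3=11
CMP R4, 20  (cmp 11,20)
JLT loop: taken
R6=11^19=24
R4=11+3=14
CMP R4, 20  (cmp 14,20)
JLT loop: taken
R6=24^19=11
R4=14+3=17
CMP R4, 20  (cmp 17,20)
JLT loop: taken
R6=11^19=24
R4=17+3=20
CMP R4, 20  (cmp 20,20)
JLT loop: not taken
halt.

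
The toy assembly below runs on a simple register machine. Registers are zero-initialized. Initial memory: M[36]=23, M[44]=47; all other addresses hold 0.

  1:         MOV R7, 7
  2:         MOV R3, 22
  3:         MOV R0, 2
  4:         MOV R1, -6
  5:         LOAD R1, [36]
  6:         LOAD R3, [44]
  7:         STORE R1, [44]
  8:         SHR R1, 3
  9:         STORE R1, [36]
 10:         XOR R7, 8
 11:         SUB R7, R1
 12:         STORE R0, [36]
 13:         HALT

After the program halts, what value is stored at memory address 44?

MOV R7, 7 → R7=7
MOV R3, 22 → R3=22
MOV R0, 2 → R0=2
MOV R1, -6 → R1=-6
LOAD R1, [36] → R1=M[36]=23
LOAD R3, [44] → R3=M[44]=47
STORE R1, [44] → M[44]=23
SHR R1, 3 → R1=23>>3=2
STORE R1, [36] → M[36]=2
XOR R7, 8 → R7=7^8=15
SUB R7, R1 → R7=15-2=13
STORE R0, [36] → M[36]=2
halt.

23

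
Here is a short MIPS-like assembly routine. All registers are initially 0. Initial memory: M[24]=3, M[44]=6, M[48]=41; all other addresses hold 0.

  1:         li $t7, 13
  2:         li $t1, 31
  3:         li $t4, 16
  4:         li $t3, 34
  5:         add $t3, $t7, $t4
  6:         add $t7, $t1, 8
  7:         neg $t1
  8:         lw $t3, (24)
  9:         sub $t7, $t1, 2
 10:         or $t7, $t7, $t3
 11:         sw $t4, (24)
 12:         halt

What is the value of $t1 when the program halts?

$t7=13
$t1=31
$t4=16
$t3=34
$t3=13+16=29
$t7=31+8=39
$t1=-(31)=-31
$t3=M[24]=3
$t7=(-31)-2=-33
$t7=(-33)|3=-33
sw $t4, (24) → M[24]=16
halt.

-31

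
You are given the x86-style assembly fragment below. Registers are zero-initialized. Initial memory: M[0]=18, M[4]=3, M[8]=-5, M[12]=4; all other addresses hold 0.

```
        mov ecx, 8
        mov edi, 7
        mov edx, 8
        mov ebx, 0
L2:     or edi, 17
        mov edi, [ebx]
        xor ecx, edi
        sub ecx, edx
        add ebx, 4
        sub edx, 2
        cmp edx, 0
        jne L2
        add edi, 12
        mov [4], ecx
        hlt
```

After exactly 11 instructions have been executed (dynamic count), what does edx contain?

6

mov ecx, 8 → ecx=8
mov edi, 7 → edi=7
mov edx, 8 → edx=8
mov ebx, 0 → ebx=0
or edi, 17 → edi=7|17=23
mov edi, [ebx] → edi=M[0]=18
xor ecx, edi → ecx=8^18=26
sub ecx, edx → ecx=26-8=18
add ebx, 4 → ebx=0+4=4
sub edx, 2 → edx=8-2=6
cmp edx, 0  (cmp 6,0)
After step 11: edx = 6.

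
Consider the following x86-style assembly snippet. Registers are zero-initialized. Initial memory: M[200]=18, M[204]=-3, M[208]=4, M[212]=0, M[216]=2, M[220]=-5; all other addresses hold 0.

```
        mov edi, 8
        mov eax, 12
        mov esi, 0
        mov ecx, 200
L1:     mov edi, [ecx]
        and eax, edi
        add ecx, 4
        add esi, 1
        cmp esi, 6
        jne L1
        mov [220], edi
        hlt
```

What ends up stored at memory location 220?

after mov edi, 8: edi=8
after mov eax, 12: eax=12
after mov esi, 0: esi=0
after mov ecx, 200: ecx=200
after mov edi, [ecx]: edi=M[200]=18
after and eax, edi: eax=12&18=0
after add ecx, 4: ecx=200+4=204
after add esi, 1: esi=0+1=1
cmp esi, 6  (cmp 1,6)
jne L1: taken
after mov edi, [ecx]: edi=M[204]=-3
after and eax, edi: eax=0&(-3)=0
after add ecx, 4: ecx=204+4=208
after add esi, 1: esi=1+1=2
cmp esi, 6  (cmp 2,6)
jne L1: taken
after mov edi, [ecx]: edi=M[208]=4
after and eax, edi: eax=0&4=0
after add ecx, 4: ecx=208+4=212
after add esi, 1: esi=2+1=3
cmp esi, 6  (cmp 3,6)
jne L1: taken
after mov edi, [ecx]: edi=M[212]=0
after and eax, edi: eax=0&0=0
after add ecx, 4: ecx=212+4=216
after add esi, 1: esi=3+1=4
cmp esi, 6  (cmp 4,6)
jne L1: taken
after mov edi, [ecx]: edi=M[216]=2
after and eax, edi: eax=0&2=0
after add ecx, 4: ecx=216+4=220
after add esi, 1: esi=4+1=5
cmp esi, 6  (cmp 5,6)
jne L1: taken
after mov edi, [ecx]: edi=M[220]=-5
after and eax, edi: eax=0&(-5)=0
after add ecx, 4: ecx=220+4=224
after add esi, 1: esi=5+1=6
cmp esi, 6  (cmp 6,6)
jne L1: not taken
mov [220], edi → M[220]=-5
halt.

-5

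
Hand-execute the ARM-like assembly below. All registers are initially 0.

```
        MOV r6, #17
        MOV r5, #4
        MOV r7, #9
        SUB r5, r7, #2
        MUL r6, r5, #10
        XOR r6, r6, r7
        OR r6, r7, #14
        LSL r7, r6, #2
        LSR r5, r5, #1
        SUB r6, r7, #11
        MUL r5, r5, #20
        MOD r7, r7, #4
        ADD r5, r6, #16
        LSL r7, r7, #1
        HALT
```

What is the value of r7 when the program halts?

0

after MOV r6, #17: r6=17
after MOV r5, #4: r5=4
after MOV r7, #9: r7=9
after SUB r5, r7, #2: r5=9-2=7
after MUL r6, r5, #10: r6=7*10=70
after XOR r6, r6, r7: r6=70^9=79
after OR r6, r7, #14: r6=9|14=15
after LSL r7, r6, #2: r7=15<<2=60
after LSR r5, r5, #1: r5=7>>1=3
after SUB r6, r7, #11: r6=60-11=49
after MUL r5, r5, #20: r5=3*20=60
after MOD r7, r7, #4: r7=60%4=0
after ADD r5, r6, #16: r5=49+16=65
after LSL r7, r7, #1: r7=0<<1=0
halt.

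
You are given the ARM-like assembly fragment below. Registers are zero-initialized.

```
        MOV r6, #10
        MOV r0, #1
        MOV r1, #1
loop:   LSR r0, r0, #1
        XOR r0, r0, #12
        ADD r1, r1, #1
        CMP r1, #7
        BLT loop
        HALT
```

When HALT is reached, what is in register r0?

MOV r6, #10 → r6=10
MOV r0, #1 → r0=1
MOV r1, #1 → r1=1
LSR r0, r0, #1 → r0=1>>1=0
XOR r0, r0, #12 → r0=0^12=12
ADD r1, r1, #1 → r1=1+1=2
CMP r1, #7  (cmp 2,7)
BLT loop: taken
LSR r0, r0, #1 → r0=12>>1=6
XOR r0, r0, #12 → r0=6^12=10
ADD r1, r1, #1 → r1=2+1=3
CMP r1, #7  (cmp 3,7)
BLT loop: taken
LSR r0, r0, #1 → r0=10>>1=5
XOR r0, r0, #12 → r0=5^12=9
ADD r1, r1, #1 → r1=3+1=4
CMP r1, #7  (cmp 4,7)
BLT loop: taken
LSR r0, r0, #1 → r0=9>>1=4
XOR r0, r0, #12 → r0=4^12=8
ADD r1, r1, #1 → r1=4+1=5
CMP r1, #7  (cmp 5,7)
BLT loop: taken
LSR r0, r0, #1 → r0=8>>1=4
XOR r0, r0, #12 → r0=4^12=8
ADD r1, r1, #1 → r1=5+1=6
CMP r1, #7  (cmp 6,7)
BLT loop: taken
LSR r0, r0, #1 → r0=8>>1=4
XOR r0, r0, #12 → r0=4^12=8
ADD r1, r1, #1 → r1=6+1=7
CMP r1, #7  (cmp 7,7)
BLT loop: not taken
halt.

8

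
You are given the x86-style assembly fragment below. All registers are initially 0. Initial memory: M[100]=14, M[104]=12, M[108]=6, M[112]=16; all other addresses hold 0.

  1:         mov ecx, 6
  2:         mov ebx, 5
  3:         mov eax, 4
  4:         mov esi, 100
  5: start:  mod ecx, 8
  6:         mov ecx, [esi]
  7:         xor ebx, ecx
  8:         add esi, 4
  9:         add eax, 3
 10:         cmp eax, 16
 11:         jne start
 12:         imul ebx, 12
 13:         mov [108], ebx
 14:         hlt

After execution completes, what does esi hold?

116

after mov ecx, 6: ecx=6
after mov ebx, 5: ebx=5
after mov eax, 4: eax=4
after mov esi, 100: esi=100
after mod ecx, 8: ecx=6%8=6
after mov ecx, [esi]: ecx=M[100]=14
after xor ebx, ecx: ebx=5^14=11
after add esi, 4: esi=100+4=104
after add eax, 3: eax=4+3=7
cmp eax, 16  (cmp 7,16)
jne start: taken
after mod ecx, 8: ecx=14%8=6
after mov ecx, [esi]: ecx=M[104]=12
after xor ebx, ecx: ebx=11^12=7
after add esi, 4: esi=104+4=108
after add eax, 3: eax=7+3=10
cmp eax, 16  (cmp 10,16)
jne start: taken
after mod ecx, 8: ecx=12%8=4
after mov ecx, [esi]: ecx=M[108]=6
after xor ebx, ecx: ebx=7^6=1
after add esi, 4: esi=108+4=112
after add eax, 3: eax=10+3=13
cmp eax, 16  (cmp 13,16)
jne start: taken
after mod ecx, 8: ecx=6%8=6
after mov ecx, [esi]: ecx=M[112]=16
after xor ebx, ecx: ebx=1^16=17
after add esi, 4: esi=112+4=116
after add eax, 3: eax=13+3=16
cmp eax, 16  (cmp 16,16)
jne start: not taken
after imul ebx, 12: ebx=17*12=204
mov [108], ebx → M[108]=204
halt.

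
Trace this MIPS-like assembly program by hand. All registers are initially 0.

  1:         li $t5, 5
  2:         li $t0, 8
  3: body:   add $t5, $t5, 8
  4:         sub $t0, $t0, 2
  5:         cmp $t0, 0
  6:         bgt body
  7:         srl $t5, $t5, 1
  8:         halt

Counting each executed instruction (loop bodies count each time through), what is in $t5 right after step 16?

after li $t5, 5: $t5=5
after li $t0, 8: $t0=8
after add $t5, $t5, 8: $t5=5+8=13
after sub $t0, $t0, 2: $t0=8-2=6
cmp $t0, 0  (cmp 6,0)
bgt body: taken
after add $t5, $t5, 8: $t5=13+8=21
after sub $t0, $t0, 2: $t0=6-2=4
cmp $t0, 0  (cmp 4,0)
bgt body: taken
after add $t5, $t5, 8: $t5=21+8=29
after sub $t0, $t0, 2: $t0=4-2=2
cmp $t0, 0  (cmp 2,0)
bgt body: taken
after add $t5, $t5, 8: $t5=29+8=37
after sub $t0, $t0, 2: $t0=2-2=0
After step 16: $t5 = 37.

37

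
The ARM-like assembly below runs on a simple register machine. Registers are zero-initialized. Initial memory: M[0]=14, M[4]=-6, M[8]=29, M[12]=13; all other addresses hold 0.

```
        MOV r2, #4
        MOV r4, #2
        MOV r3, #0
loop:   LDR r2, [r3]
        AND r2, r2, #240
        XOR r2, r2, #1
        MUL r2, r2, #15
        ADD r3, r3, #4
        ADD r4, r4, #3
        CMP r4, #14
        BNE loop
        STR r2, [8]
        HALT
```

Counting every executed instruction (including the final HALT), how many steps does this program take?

37

MOV r2, #4 → r2=4
MOV r4, #2 → r4=2
MOV r3, #0 → r3=0
LDR r2, [r3] → r2=M[0]=14
AND r2, r2, #240 → r2=14&240=0
XOR r2, r2, #1 → r2=0^1=1
MUL r2, r2, #15 → r2=1*15=15
ADD r3, r3, #4 → r3=0+4=4
ADD r4, r4, #3 → r4=2+3=5
CMP r4, #14  (cmp 5,14)
BNE loop: taken
LDR r2, [r3] → r2=M[4]=-6
AND r2, r2, #240 → r2=(-6)&240=240
XOR r2, r2, #1 → r2=240^1=241
MUL r2, r2, #15 → r2=241*15=3615
ADD r3, r3, #4 → r3=4+4=8
ADD r4, r4, #3 → r4=5+3=8
CMP r4, #14  (cmp 8,14)
BNE loop: taken
LDR r2, [r3] → r2=M[8]=29
AND r2, r2, #240 → r2=29&240=16
XOR r2, r2, #1 → r2=16^1=17
MUL r2, r2, #15 → r2=17*15=255
ADD r3, r3, #4 → r3=8+4=12
ADD r4, r4, #3 → r4=8+3=11
CMP r4, #14  (cmp 11,14)
BNE loop: taken
LDR r2, [r3] → r2=M[12]=13
AND r2, r2, #240 → r2=13&240=0
XOR r2, r2, #1 → r2=0^1=1
MUL r2, r2, #15 → r2=1*15=15
ADD r3, r3, #4 → r3=12+4=16
ADD r4, r4, #3 → r4=11+3=14
CMP r4, #14  (cmp 14,14)
BNE loop: not taken
STR r2, [8] → M[8]=15
halt.
Total executed instructions: 37.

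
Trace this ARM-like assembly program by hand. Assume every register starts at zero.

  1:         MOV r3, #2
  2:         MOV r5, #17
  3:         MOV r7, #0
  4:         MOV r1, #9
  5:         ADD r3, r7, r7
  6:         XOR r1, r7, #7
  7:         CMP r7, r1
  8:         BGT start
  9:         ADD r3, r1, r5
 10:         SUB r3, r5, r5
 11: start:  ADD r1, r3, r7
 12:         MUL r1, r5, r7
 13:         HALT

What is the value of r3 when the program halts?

0

r3=2
r5=17
r7=0
r1=9
r3=0+0=0
r1=0^7=7
CMP r7, r1  (cmp 0,7)
BGT start: not taken
r3=7+17=24
r3=17-17=0
r1=0+0=0
r1=17*0=0
halt.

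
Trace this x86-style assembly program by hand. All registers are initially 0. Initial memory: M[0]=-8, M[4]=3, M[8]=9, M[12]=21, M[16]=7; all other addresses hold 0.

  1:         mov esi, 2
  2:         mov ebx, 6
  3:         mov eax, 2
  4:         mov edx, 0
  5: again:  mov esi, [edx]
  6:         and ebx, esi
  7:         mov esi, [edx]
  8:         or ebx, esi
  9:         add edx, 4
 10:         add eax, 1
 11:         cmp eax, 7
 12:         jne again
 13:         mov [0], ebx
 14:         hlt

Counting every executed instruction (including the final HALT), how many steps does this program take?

46

esi=2
ebx=6
eax=2
edx=0
esi=M[0]=-8
ebx=6&(-8)=0
esi=M[0]=-8
ebx=0|(-8)=-8
edx=0+4=4
eax=2+1=3
cmp eax, 7  (cmp 3,7)
jne again: taken
esi=M[4]=3
ebx=(-8)&3=0
esi=M[4]=3
ebx=0|3=3
edx=4+4=8
eax=3+1=4
cmp eax, 7  (cmp 4,7)
jne again: taken
esi=M[8]=9
ebx=3&9=1
esi=M[8]=9
ebx=1|9=9
edx=8+4=12
eax=4+1=5
cmp eax, 7  (cmp 5,7)
jne again: taken
esi=M[12]=21
ebx=9&21=1
esi=M[12]=21
ebx=1|21=21
edx=12+4=16
eax=5+1=6
cmp eax, 7  (cmp 6,7)
jne again: taken
esi=M[16]=7
ebx=21&7=5
esi=M[16]=7
ebx=5|7=7
edx=16+4=20
eax=6+1=7
cmp eax, 7  (cmp 7,7)
jne again: not taken
mov [0], ebx → M[0]=7
halt.
Total executed instructions: 46.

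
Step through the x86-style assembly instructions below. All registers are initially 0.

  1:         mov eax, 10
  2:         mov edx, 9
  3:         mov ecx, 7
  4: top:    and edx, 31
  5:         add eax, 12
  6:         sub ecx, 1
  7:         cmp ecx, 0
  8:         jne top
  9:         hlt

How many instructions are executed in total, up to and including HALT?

39

mov eax, 10 → eax=10
mov edx, 9 → edx=9
mov ecx, 7 → ecx=7
and edx, 31 → edx=9&31=9
add eax, 12 → eax=10+12=22
sub ecx, 1 → ecx=7-1=6
cmp ecx, 0  (cmp 6,0)
jne top: taken
and edx, 31 → edx=9&31=9
add eax, 12 → eax=22+12=34
sub ecx, 1 → ecx=6-1=5
cmp ecx, 0  (cmp 5,0)
jne top: taken
and edx, 31 → edx=9&31=9
add eax, 12 → eax=34+12=46
sub ecx, 1 → ecx=5-1=4
cmp ecx, 0  (cmp 4,0)
jne top: taken
and edx, 31 → edx=9&31=9
add eax, 12 → eax=46+12=58
sub ecx, 1 → ecx=4-1=3
cmp ecx, 0  (cmp 3,0)
jne top: taken
and edx, 31 → edx=9&31=9
add eax, 12 → eax=58+12=70
sub ecx, 1 → ecx=3-1=2
cmp ecx, 0  (cmp 2,0)
jne top: taken
and edx, 31 → edx=9&31=9
add eax, 12 → eax=70+12=82
sub ecx, 1 → ecx=2-1=1
cmp ecx, 0  (cmp 1,0)
jne top: taken
and edx, 31 → edx=9&31=9
add eax, 12 → eax=82+12=94
sub ecx, 1 → ecx=1-1=0
cmp ecx, 0  (cmp 0,0)
jne top: not taken
halt.
Total executed instructions: 39.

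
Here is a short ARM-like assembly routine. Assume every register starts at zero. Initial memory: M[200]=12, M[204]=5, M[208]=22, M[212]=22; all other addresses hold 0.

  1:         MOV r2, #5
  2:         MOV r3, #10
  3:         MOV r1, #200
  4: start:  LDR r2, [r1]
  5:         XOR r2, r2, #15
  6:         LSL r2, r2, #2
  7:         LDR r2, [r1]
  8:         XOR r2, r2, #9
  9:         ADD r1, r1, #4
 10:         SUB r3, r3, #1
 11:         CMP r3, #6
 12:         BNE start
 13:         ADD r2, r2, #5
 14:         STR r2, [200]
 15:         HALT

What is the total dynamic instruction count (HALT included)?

after MOV r2, #5: r2=5
after MOV r3, #10: r3=10
after MOV r1, #200: r1=200
after LDR r2, [r1]: r2=M[200]=12
after XOR r2, r2, #15: r2=12^15=3
after LSL r2, r2, #2: r2=3<<2=12
after LDR r2, [r1]: r2=M[200]=12
after XOR r2, r2, #9: r2=12^9=5
after ADD r1, r1, #4: r1=200+4=204
after SUB r3, r3, #1: r3=10-1=9
CMP r3, #6  (cmp 9,6)
BNE start: taken
after LDR r2, [r1]: r2=M[204]=5
after XOR r2, r2, #15: r2=5^15=10
after LSL r2, r2, #2: r2=10<<2=40
after LDR r2, [r1]: r2=M[204]=5
after XOR r2, r2, #9: r2=5^9=12
after ADD r1, r1, #4: r1=204+4=208
after SUB r3, r3, #1: r3=9-1=8
CMP r3, #6  (cmp 8,6)
BNE start: taken
after LDR r2, [r1]: r2=M[208]=22
after XOR r2, r2, #15: r2=22^15=25
after LSL r2, r2, #2: r2=25<<2=100
after LDR r2, [r1]: r2=M[208]=22
after XOR r2, r2, #9: r2=22^9=31
after ADD r1, r1, #4: r1=208+4=212
after SUB r3, r3, #1: r3=8-1=7
CMP r3, #6  (cmp 7,6)
BNE start: taken
after LDR r2, [r1]: r2=M[212]=22
after XOR r2, r2, #15: r2=22^15=25
after LSL r2, r2, #2: r2=25<<2=100
after LDR r2, [r1]: r2=M[212]=22
after XOR r2, r2, #9: r2=22^9=31
after ADD r1, r1, #4: r1=212+4=216
after SUB r3, r3, #1: r3=7-1=6
CMP r3, #6  (cmp 6,6)
BNE start: not taken
after ADD r2, r2, #5: r2=31+5=36
STR r2, [200] → M[200]=36
halt.
Total executed instructions: 42.

42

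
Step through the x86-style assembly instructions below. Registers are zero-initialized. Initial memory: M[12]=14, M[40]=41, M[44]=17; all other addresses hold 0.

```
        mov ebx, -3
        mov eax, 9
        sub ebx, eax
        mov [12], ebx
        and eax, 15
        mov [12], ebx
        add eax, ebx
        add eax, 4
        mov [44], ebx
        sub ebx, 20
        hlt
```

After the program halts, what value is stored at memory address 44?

-12

mov ebx, -3 → ebx=-3
mov eax, 9 → eax=9
sub ebx, eax → ebx=(-3)-9=-12
mov [12], ebx → M[12]=-12
and eax, 15 → eax=9&15=9
mov [12], ebx → M[12]=-12
add eax, ebx → eax=9+(-12)=-3
add eax, 4 → eax=(-3)+4=1
mov [44], ebx → M[44]=-12
sub ebx, 20 → ebx=(-12)-20=-32
halt.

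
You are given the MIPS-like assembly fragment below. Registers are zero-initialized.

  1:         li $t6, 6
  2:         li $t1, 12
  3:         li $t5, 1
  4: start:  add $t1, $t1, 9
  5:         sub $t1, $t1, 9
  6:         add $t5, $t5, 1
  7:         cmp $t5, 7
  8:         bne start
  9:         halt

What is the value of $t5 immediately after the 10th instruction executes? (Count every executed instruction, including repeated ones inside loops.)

$t6=6
$t1=12
$t5=1
$t1=12+9=21
$t1=21-9=12
$t5=1+1=2
cmp $t5, 7  (cmp 2,7)
bne start: taken
$t1=12+9=21
$t1=21-9=12
After step 10: $t5 = 2.

2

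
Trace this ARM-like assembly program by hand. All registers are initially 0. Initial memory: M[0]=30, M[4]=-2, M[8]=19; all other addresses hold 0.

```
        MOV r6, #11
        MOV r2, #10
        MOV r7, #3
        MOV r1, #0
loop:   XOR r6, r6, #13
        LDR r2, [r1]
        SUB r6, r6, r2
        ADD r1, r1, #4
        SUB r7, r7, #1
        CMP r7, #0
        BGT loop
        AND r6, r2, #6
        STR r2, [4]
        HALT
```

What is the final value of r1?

12

after MOV r6, #11: r6=11
after MOV r2, #10: r2=10
after MOV r7, #3: r7=3
after MOV r1, #0: r1=0
after XOR r6, r6, #13: r6=11^13=6
after LDR r2, [r1]: r2=M[0]=30
after SUB r6, r6, r2: r6=6-30=-24
after ADD r1, r1, #4: r1=0+4=4
after SUB r7, r7, #1: r7=3-1=2
CMP r7, #0  (cmp 2,0)
BGT loop: taken
after XOR r6, r6, #13: r6=(-24)^13=-27
after LDR r2, [r1]: r2=M[4]=-2
after SUB r6, r6, r2: r6=(-27)-(-2)=-25
after ADD r1, r1, #4: r1=4+4=8
after SUB r7, r7, #1: r7=2-1=1
CMP r7, #0  (cmp 1,0)
BGT loop: taken
after XOR r6, r6, #13: r6=(-25)^13=-22
after LDR r2, [r1]: r2=M[8]=19
after SUB r6, r6, r2: r6=(-22)-19=-41
after ADD r1, r1, #4: r1=8+4=12
after SUB r7, r7, #1: r7=1-1=0
CMP r7, #0  (cmp 0,0)
BGT loop: not taken
after AND r6, r2, #6: r6=19&6=2
STR r2, [4] → M[4]=19
halt.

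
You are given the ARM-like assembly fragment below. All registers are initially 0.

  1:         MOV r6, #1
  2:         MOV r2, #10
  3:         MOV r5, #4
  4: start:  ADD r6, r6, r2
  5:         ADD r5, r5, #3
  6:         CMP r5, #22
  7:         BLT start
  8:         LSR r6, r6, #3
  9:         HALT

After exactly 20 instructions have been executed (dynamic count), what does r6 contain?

51

r6=1
r2=10
r5=4
r6=1+10=11
r5=4+3=7
CMP r5, #22  (cmp 7,22)
BLT start: taken
r6=11+10=21
r5=7+3=10
CMP r5, #22  (cmp 10,22)
BLT start: taken
r6=21+10=31
r5=10+3=13
CMP r5, #22  (cmp 13,22)
BLT start: taken
r6=31+10=41
r5=13+3=16
CMP r5, #22  (cmp 16,22)
BLT start: taken
r6=41+10=51
After step 20: r6 = 51.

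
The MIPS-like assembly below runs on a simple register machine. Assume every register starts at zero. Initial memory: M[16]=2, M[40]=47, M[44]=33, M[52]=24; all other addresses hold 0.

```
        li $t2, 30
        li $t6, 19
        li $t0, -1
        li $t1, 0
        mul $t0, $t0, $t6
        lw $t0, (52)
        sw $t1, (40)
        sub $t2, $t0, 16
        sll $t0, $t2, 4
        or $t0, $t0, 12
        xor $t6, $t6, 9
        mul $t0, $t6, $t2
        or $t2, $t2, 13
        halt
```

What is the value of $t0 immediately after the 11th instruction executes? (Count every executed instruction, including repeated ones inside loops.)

140

$t2=30
$t6=19
$t0=-1
$t1=0
$t0=(-1)*19=-19
$t0=M[52]=24
sw $t1, (40) → M[40]=0
$t2=24-16=8
$t0=8<<4=128
$t0=128|12=140
$t6=19^9=26
After step 11: $t0 = 140.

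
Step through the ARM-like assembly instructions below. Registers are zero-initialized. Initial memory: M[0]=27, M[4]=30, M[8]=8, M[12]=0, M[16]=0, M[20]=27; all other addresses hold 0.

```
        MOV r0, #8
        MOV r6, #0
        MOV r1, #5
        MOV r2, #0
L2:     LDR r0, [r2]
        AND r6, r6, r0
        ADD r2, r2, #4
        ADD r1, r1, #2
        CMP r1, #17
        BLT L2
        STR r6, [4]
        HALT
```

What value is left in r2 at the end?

24

r0=8
r6=0
r1=5
r2=0
r0=M[0]=27
r6=0&27=0
r2=0+4=4
r1=5+2=7
CMP r1, #17  (cmp 7,17)
BLT L2: taken
r0=M[4]=30
r6=0&30=0
r2=4+4=8
r1=7+2=9
CMP r1, #17  (cmp 9,17)
BLT L2: taken
r0=M[8]=8
r6=0&8=0
r2=8+4=12
r1=9+2=11
CMP r1, #17  (cmp 11,17)
BLT L2: taken
r0=M[12]=0
r6=0&0=0
r2=12+4=16
r1=11+2=13
CMP r1, #17  (cmp 13,17)
BLT L2: taken
r0=M[16]=0
r6=0&0=0
r2=16+4=20
r1=13+2=15
CMP r1, #17  (cmp 15,17)
BLT L2: taken
r0=M[20]=27
r6=0&27=0
r2=20+4=24
r1=15+2=17
CMP r1, #17  (cmp 17,17)
BLT L2: not taken
STR r6, [4] → M[4]=0
halt.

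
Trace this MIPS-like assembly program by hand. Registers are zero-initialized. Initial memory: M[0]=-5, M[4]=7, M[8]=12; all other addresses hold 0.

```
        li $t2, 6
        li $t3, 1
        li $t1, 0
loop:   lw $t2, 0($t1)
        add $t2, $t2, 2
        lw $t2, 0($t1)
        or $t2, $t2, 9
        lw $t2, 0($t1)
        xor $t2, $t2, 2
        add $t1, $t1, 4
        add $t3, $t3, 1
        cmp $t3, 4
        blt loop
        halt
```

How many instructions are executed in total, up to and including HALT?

34

li $t2, 6 → $t2=6
li $t3, 1 → $t3=1
li $t1, 0 → $t1=0
lw $t2, 0($t1) → $t2=M[0]=-5
add $t2, $t2, 2 → $t2=(-5)+2=-3
lw $t2, 0($t1) → $t2=M[0]=-5
or $t2, $t2, 9 → $t2=(-5)|9=-5
lw $t2, 0($t1) → $t2=M[0]=-5
xor $t2, $t2, 2 → $t2=(-5)^2=-7
add $t1, $t1, 4 → $t1=0+4=4
add $t3, $t3, 1 → $t3=1+1=2
cmp $t3, 4  (cmp 2,4)
blt loop: taken
lw $t2, 0($t1) → $t2=M[4]=7
add $t2, $t2, 2 → $t2=7+2=9
lw $t2, 0($t1) → $t2=M[4]=7
or $t2, $t2, 9 → $t2=7|9=15
lw $t2, 0($t1) → $t2=M[4]=7
xor $t2, $t2, 2 → $t2=7^2=5
add $t1, $t1, 4 → $t1=4+4=8
add $t3, $t3, 1 → $t3=2+1=3
cmp $t3, 4  (cmp 3,4)
blt loop: taken
lw $t2, 0($t1) → $t2=M[8]=12
add $t2, $t2, 2 → $t2=12+2=14
lw $t2, 0($t1) → $t2=M[8]=12
or $t2, $t2, 9 → $t2=12|9=13
lw $t2, 0($t1) → $t2=M[8]=12
xor $t2, $t2, 2 → $t2=12^2=14
add $t1, $t1, 4 → $t1=8+4=12
add $t3, $t3, 1 → $t3=3+1=4
cmp $t3, 4  (cmp 4,4)
blt loop: not taken
halt.
Total executed instructions: 34.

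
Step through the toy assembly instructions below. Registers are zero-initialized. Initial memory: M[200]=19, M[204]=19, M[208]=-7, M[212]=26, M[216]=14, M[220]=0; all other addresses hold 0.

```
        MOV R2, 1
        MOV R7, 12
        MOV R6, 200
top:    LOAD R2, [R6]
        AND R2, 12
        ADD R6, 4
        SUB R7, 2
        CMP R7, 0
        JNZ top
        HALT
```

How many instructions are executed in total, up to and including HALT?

R2=1
R7=12
R6=200
R2=M[200]=19
R2=19&12=0
R6=200+4=204
R7=12-2=10
CMP R7, 0  (cmp 10,0)
JNZ top: taken
R2=M[204]=19
R2=19&12=0
R6=204+4=208
R7=10-2=8
CMP R7, 0  (cmp 8,0)
JNZ top: taken
R2=M[208]=-7
R2=(-7)&12=8
R6=208+4=212
R7=8-2=6
CMP R7, 0  (cmp 6,0)
JNZ top: taken
R2=M[212]=26
R2=26&12=8
R6=212+4=216
R7=6-2=4
CMP R7, 0  (cmp 4,0)
JNZ top: taken
R2=M[216]=14
R2=14&12=12
R6=216+4=220
R7=4-2=2
CMP R7, 0  (cmp 2,0)
JNZ top: taken
R2=M[220]=0
R2=0&12=0
R6=220+4=224
R7=2-2=0
CMP R7, 0  (cmp 0,0)
JNZ top: not taken
halt.
Total executed instructions: 40.

40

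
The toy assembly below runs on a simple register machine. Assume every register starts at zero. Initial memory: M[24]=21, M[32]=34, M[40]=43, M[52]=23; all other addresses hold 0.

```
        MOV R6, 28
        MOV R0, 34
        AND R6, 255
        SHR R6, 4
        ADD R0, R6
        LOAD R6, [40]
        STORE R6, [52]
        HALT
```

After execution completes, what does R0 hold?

MOV R6, 28 → R6=28
MOV R0, 34 → R0=34
AND R6, 255 → R6=28&255=28
SHR R6, 4 → R6=28>>4=1
ADD R0, R6 → R0=34+1=35
LOAD R6, [40] → R6=M[40]=43
STORE R6, [52] → M[52]=43
halt.

35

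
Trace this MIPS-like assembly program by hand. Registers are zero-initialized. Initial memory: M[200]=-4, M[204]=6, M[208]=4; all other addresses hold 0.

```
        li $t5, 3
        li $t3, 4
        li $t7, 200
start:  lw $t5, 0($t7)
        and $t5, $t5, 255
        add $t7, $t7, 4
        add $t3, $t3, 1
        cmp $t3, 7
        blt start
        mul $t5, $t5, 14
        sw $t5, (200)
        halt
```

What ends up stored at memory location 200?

56

after li $t5, 3: $t5=3
after li $t3, 4: $t3=4
after li $t7, 200: $t7=200
after lw $t5, 0($t7): $t5=M[200]=-4
after and $t5, $t5, 255: $t5=(-4)&255=252
after add $t7, $t7, 4: $t7=200+4=204
after add $t3, $t3, 1: $t3=4+1=5
cmp $t3, 7  (cmp 5,7)
blt start: taken
after lw $t5, 0($t7): $t5=M[204]=6
after and $t5, $t5, 255: $t5=6&255=6
after add $t7, $t7, 4: $t7=204+4=208
after add $t3, $t3, 1: $t3=5+1=6
cmp $t3, 7  (cmp 6,7)
blt start: taken
after lw $t5, 0($t7): $t5=M[208]=4
after and $t5, $t5, 255: $t5=4&255=4
after add $t7, $t7, 4: $t7=208+4=212
after add $t3, $t3, 1: $t3=6+1=7
cmp $t3, 7  (cmp 7,7)
blt start: not taken
after mul $t5, $t5, 14: $t5=4*14=56
sw $t5, (200) → M[200]=56
halt.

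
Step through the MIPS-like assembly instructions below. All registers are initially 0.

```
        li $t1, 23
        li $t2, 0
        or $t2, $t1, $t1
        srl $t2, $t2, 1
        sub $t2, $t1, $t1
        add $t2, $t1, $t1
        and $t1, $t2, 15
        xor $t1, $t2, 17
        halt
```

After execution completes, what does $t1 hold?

63

after li $t1, 23: $t1=23
after li $t2, 0: $t2=0
after or $t2, $t1, $t1: $t2=23|23=23
after srl $t2, $t2, 1: $t2=23>>1=11
after sub $t2, $t1, $t1: $t2=23-23=0
after add $t2, $t1, $t1: $t2=23+23=46
after and $t1, $t2, 15: $t1=46&15=14
after xor $t1, $t2, 17: $t1=46^17=63
halt.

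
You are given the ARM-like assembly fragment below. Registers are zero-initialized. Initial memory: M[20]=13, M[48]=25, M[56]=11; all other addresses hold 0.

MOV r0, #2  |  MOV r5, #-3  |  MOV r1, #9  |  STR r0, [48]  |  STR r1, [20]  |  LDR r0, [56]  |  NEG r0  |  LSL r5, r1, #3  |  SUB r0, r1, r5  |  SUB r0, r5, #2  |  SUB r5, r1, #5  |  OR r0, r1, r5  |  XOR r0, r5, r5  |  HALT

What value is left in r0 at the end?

0

after MOV r0, #2: r0=2
after MOV r5, #-3: r5=-3
after MOV r1, #9: r1=9
STR r0, [48] → M[48]=2
STR r1, [20] → M[20]=9
after LDR r0, [56]: r0=M[56]=11
after NEG r0: r0=-(11)=-11
after LSL r5, r1, #3: r5=9<<3=72
after SUB r0, r1, r5: r0=9-72=-63
after SUB r0, r5, #2: r0=72-2=70
after SUB r5, r1, #5: r5=9-5=4
after OR r0, r1, r5: r0=9|4=13
after XOR r0, r5, r5: r0=4^4=0
halt.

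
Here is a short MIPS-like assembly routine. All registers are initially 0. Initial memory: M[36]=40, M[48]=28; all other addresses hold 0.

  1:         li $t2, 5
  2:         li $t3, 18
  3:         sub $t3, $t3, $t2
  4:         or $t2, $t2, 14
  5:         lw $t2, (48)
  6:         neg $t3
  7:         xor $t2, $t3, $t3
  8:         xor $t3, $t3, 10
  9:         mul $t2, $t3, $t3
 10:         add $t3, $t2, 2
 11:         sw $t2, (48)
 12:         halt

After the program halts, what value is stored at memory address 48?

49

li $t2, 5 → $t2=5
li $t3, 18 → $t3=18
sub $t3, $t3, $t2 → $t3=18-5=13
or $t2, $t2, 14 → $t2=5|14=15
lw $t2, (48) → $t2=M[48]=28
neg $t3 → $t3=-(13)=-13
xor $t2, $t3, $t3 → $t2=(-13)^(-13)=0
xor $t3, $t3, 10 → $t3=(-13)^10=-7
mul $t2, $t3, $t3 → $t2=(-7)*(-7)=49
add $t3, $t2, 2 → $t3=49+2=51
sw $t2, (48) → M[48]=49
halt.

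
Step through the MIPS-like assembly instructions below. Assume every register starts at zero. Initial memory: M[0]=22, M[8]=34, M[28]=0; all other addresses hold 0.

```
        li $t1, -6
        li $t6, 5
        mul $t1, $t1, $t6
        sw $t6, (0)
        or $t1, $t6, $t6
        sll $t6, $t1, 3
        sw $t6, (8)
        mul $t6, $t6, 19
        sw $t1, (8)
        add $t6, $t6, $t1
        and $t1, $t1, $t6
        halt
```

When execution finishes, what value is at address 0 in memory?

5

after li $t1, -6: $t1=-6
after li $t6, 5: $t6=5
after mul $t1, $t1, $t6: $t1=(-6)*5=-30
sw $t6, (0) → M[0]=5
after or $t1, $t6, $t6: $t1=5|5=5
after sll $t6, $t1, 3: $t6=5<<3=40
sw $t6, (8) → M[8]=40
after mul $t6, $t6, 19: $t6=40*19=760
sw $t1, (8) → M[8]=5
after add $t6, $t6, $t1: $t6=760+5=765
after and $t1, $t1, $t6: $t1=5&765=5
halt.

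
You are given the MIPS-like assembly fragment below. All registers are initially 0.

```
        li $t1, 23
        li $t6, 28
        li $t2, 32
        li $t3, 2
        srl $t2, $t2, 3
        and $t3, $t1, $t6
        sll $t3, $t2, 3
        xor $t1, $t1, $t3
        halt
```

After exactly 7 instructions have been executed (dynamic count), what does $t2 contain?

4

li $t1, 23 → $t1=23
li $t6, 28 → $t6=28
li $t2, 32 → $t2=32
li $t3, 2 → $t3=2
srl $t2, $t2, 3 → $t2=32>>3=4
and $t3, $t1, $t6 → $t3=23&28=20
sll $t3, $t2, 3 → $t3=4<<3=32
After step 7: $t2 = 4.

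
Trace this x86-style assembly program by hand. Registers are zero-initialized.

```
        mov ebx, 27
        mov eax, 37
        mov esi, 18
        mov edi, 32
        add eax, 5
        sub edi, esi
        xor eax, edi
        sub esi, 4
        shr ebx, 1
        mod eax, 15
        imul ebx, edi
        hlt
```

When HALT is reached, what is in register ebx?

after mov ebx, 27: ebx=27
after mov eax, 37: eax=37
after mov esi, 18: esi=18
after mov edi, 32: edi=32
after add eax, 5: eax=37+5=42
after sub edi, esi: edi=32-18=14
after xor eax, edi: eax=42^14=36
after sub esi, 4: esi=18-4=14
after shr ebx, 1: ebx=27>>1=13
after mod eax, 15: eax=36%15=6
after imul ebx, edi: ebx=13*14=182
halt.

182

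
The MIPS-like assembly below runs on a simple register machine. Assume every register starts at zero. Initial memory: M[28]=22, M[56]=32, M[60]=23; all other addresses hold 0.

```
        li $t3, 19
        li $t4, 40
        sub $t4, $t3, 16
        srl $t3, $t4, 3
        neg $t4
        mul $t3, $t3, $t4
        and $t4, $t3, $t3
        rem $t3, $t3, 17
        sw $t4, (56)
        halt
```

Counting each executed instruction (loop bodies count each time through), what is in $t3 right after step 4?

li $t3, 19 → $t3=19
li $t4, 40 → $t4=40
sub $t4, $t3, 16 → $t4=19-16=3
srl $t3, $t4, 3 → $t3=3>>3=0
After step 4: $t3 = 0.

0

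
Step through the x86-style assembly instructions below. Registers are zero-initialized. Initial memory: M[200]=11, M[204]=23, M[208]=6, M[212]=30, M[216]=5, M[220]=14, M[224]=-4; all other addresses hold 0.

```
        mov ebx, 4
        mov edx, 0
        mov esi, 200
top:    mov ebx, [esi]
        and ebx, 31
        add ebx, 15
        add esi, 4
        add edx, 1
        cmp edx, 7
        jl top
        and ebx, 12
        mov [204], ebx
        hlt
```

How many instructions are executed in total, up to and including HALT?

55

ebx=4
edx=0
esi=200
ebx=M[200]=11
ebx=11&31=11
ebx=11+15=26
esi=200+4=204
edx=0+1=1
cmp edx, 7  (cmp 1,7)
jl top: taken
ebx=M[204]=23
ebx=23&31=23
ebx=23+15=38
esi=204+4=208
edx=1+1=2
cmp edx, 7  (cmp 2,7)
jl top: taken
ebx=M[208]=6
ebx=6&31=6
ebx=6+15=21
esi=208+4=212
edx=2+1=3
cmp edx, 7  (cmp 3,7)
jl top: taken
ebx=M[212]=30
ebx=30&31=30
ebx=30+15=45
esi=212+4=216
edx=3+1=4
cmp edx, 7  (cmp 4,7)
jl top: taken
ebx=M[216]=5
ebx=5&31=5
ebx=5+15=20
esi=216+4=220
edx=4+1=5
cmp edx, 7  (cmp 5,7)
jl top: taken
ebx=M[220]=14
ebx=14&31=14
ebx=14+15=29
esi=220+4=224
edx=5+1=6
cmp edx, 7  (cmp 6,7)
jl top: taken
ebx=M[224]=-4
ebx=(-4)&31=28
ebx=28+15=43
esi=224+4=228
edx=6+1=7
cmp edx, 7  (cmp 7,7)
jl top: not taken
ebx=43&12=8
mov [204], ebx → M[204]=8
halt.
Total executed instructions: 55.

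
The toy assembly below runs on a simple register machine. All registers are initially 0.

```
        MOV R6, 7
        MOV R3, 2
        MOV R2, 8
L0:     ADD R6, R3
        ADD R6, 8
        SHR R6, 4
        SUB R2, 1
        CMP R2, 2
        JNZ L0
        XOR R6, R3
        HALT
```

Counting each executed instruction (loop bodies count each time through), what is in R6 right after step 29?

R6=7
R3=2
R2=8
R6=7+2=9
R6=9+8=17
R6=17>>4=1
R2=8-1=7
CMP R2, 2  (cmp 7,2)
JNZ L0: taken
R6=1+2=3
R6=3+8=11
R6=11>>4=0
R2=7-1=6
CMP R2, 2  (cmp 6,2)
JNZ L0: taken
R6=0+2=2
R6=2+8=10
R6=10>>4=0
R2=6-1=5
CMP R2, 2  (cmp 5,2)
JNZ L0: taken
R6=0+2=2
R6=2+8=10
R6=10>>4=0
R2=5-1=4
CMP R2, 2  (cmp 4,2)
JNZ L0: taken
R6=0+2=2
R6=2+8=10
After step 29: R6 = 10.

10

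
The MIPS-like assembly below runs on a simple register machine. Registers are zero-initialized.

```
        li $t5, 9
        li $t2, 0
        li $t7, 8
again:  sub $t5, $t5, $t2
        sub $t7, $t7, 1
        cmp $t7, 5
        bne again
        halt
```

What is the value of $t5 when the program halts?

9

$t5=9
$t2=0
$t7=8
$t5=9-0=9
$t7=8-1=7
cmp $t7, 5  (cmp 7,5)
bne again: taken
$t5=9-0=9
$t7=7-1=6
cmp $t7, 5  (cmp 6,5)
bne again: taken
$t5=9-0=9
$t7=6-1=5
cmp $t7, 5  (cmp 5,5)
bne again: not taken
halt.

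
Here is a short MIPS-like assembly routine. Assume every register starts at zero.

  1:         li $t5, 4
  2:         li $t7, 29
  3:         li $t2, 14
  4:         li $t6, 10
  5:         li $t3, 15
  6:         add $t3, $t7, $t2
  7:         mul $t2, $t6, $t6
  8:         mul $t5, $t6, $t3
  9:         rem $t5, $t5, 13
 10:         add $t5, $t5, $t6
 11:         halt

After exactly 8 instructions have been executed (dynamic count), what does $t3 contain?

43

li $t5, 4 → $t5=4
li $t7, 29 → $t7=29
li $t2, 14 → $t2=14
li $t6, 10 → $t6=10
li $t3, 15 → $t3=15
add $t3, $t7, $t2 → $t3=29+14=43
mul $t2, $t6, $t6 → $t2=10*10=100
mul $t5, $t6, $t3 → $t5=10*43=430
After step 8: $t3 = 43.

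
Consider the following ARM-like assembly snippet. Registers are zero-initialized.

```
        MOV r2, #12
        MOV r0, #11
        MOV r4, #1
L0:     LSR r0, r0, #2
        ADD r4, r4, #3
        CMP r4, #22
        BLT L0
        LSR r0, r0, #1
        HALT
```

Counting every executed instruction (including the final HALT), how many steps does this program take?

33

r2=12
r0=11
r4=1
r0=11>>2=2
r4=1+3=4
CMP r4, #22  (cmp 4,22)
BLT L0: taken
r0=2>>2=0
r4=4+3=7
CMP r4, #22  (cmp 7,22)
BLT L0: taken
r0=0>>2=0
r4=7+3=10
CMP r4, #22  (cmp 10,22)
BLT L0: taken
r0=0>>2=0
r4=10+3=13
CMP r4, #22  (cmp 13,22)
BLT L0: taken
r0=0>>2=0
r4=13+3=16
CMP r4, #22  (cmp 16,22)
BLT L0: taken
r0=0>>2=0
r4=16+3=19
CMP r4, #22  (cmp 19,22)
BLT L0: taken
r0=0>>2=0
r4=19+3=22
CMP r4, #22  (cmp 22,22)
BLT L0: not taken
r0=0>>1=0
halt.
Total executed instructions: 33.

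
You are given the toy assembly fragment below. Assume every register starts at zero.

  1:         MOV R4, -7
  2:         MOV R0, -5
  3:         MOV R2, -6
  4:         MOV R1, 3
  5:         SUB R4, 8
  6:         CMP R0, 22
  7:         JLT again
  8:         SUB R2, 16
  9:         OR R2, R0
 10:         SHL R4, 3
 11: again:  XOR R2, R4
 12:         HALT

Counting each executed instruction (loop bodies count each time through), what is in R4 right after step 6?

after MOV R4, -7: R4=-7
after MOV R0, -5: R0=-5
after MOV R2, -6: R2=-6
after MOV R1, 3: R1=3
after SUB R4, 8: R4=(-7)-8=-15
CMP R0, 22  (cmp -5,22)
After step 6: R4 = -15.

-15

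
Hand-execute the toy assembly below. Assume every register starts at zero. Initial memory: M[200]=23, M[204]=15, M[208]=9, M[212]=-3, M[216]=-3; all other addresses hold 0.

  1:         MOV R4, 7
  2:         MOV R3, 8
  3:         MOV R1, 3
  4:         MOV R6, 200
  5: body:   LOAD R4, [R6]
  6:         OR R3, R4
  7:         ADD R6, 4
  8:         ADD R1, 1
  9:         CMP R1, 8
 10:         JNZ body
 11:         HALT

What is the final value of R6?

220

MOV R4, 7 → R4=7
MOV R3, 8 → R3=8
MOV R1, 3 → R1=3
MOV R6, 200 → R6=200
LOAD R4, [R6] → R4=M[200]=23
OR R3, R4 → R3=8|23=31
ADD R6, 4 → R6=200+4=204
ADD R1, 1 → R1=3+1=4
CMP R1, 8  (cmp 4,8)
JNZ body: taken
LOAD R4, [R6] → R4=M[204]=15
OR R3, R4 → R3=31|15=31
ADD R6, 4 → R6=204+4=208
ADD R1, 1 → R1=4+1=5
CMP R1, 8  (cmp 5,8)
JNZ body: taken
LOAD R4, [R6] → R4=M[208]=9
OR R3, R4 → R3=31|9=31
ADD R6, 4 → R6=208+4=212
ADD R1, 1 → R1=5+1=6
CMP R1, 8  (cmp 6,8)
JNZ body: taken
LOAD R4, [R6] → R4=M[212]=-3
OR R3, R4 → R3=31|(-3)=-1
ADD R6, 4 → R6=212+4=216
ADD R1, 1 → R1=6+1=7
CMP R1, 8  (cmp 7,8)
JNZ body: taken
LOAD R4, [R6] → R4=M[216]=-3
OR R3, R4 → R3=(-1)|(-3)=-1
ADD R6, 4 → R6=216+4=220
ADD R1, 1 → R1=7+1=8
CMP R1, 8  (cmp 8,8)
JNZ body: not taken
halt.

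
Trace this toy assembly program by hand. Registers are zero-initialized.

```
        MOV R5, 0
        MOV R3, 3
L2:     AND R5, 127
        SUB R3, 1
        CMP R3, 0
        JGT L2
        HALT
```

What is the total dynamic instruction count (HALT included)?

after MOV R5, 0: R5=0
after MOV R3, 3: R3=3
after AND R5, 127: R5=0&127=0
after SUB R3, 1: R3=3-1=2
CMP R3, 0  (cmp 2,0)
JGT L2: taken
after AND R5, 127: R5=0&127=0
after SUB R3, 1: R3=2-1=1
CMP R3, 0  (cmp 1,0)
JGT L2: taken
after AND R5, 127: R5=0&127=0
after SUB R3, 1: R3=1-1=0
CMP R3, 0  (cmp 0,0)
JGT L2: not taken
halt.
Total executed instructions: 15.

15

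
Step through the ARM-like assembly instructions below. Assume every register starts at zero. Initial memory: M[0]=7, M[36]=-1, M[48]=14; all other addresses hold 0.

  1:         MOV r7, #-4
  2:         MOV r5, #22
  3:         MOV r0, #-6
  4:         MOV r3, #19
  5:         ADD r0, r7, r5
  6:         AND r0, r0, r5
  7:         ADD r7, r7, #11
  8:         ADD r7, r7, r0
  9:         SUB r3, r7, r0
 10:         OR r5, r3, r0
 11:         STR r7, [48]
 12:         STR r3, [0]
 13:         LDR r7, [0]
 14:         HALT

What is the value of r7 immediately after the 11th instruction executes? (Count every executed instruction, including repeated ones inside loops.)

25

MOV r7, #-4 → r7=-4
MOV r5, #22 → r5=22
MOV r0, #-6 → r0=-6
MOV r3, #19 → r3=19
ADD r0, r7, r5 → r0=(-4)+22=18
AND r0, r0, r5 → r0=18&22=18
ADD r7, r7, #11 → r7=(-4)+11=7
ADD r7, r7, r0 → r7=7+18=25
SUB r3, r7, r0 → r3=25-18=7
OR r5, r3, r0 → r5=7|18=23
STR r7, [48] → M[48]=25
After step 11: r7 = 25.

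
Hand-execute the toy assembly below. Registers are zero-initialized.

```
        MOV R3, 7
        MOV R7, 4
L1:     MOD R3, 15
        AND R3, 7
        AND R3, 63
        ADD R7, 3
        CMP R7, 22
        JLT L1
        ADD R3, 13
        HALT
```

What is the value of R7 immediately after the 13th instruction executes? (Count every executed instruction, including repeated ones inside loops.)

after MOV R3, 7: R3=7
after MOV R7, 4: R7=4
after MOD R3, 15: R3=7%15=7
after AND R3, 7: R3=7&7=7
after AND R3, 63: R3=7&63=7
after ADD R7, 3: R7=4+3=7
CMP R7, 22  (cmp 7,22)
JLT L1: taken
after MOD R3, 15: R3=7%15=7
after AND R3, 7: R3=7&7=7
after AND R3, 63: R3=7&63=7
after ADD R7, 3: R7=7+3=10
CMP R7, 22  (cmp 10,22)
After step 13: R7 = 10.

10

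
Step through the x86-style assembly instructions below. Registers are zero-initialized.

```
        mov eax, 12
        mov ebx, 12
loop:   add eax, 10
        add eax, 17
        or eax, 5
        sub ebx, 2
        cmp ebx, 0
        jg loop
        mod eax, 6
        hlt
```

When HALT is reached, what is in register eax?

after mov eax, 12: eax=12
after mov ebx, 12: ebx=12
after add eax, 10: eax=12+10=22
after add eax, 17: eax=22+17=39
after or eax, 5: eax=39|5=39
after sub ebx, 2: ebx=12-2=10
cmp ebx, 0  (cmp 10,0)
jg loop: taken
after add eax, 10: eax=39+10=49
after add eax, 17: eax=49+17=66
after or eax, 5: eax=66|5=71
after sub ebx, 2: ebx=10-2=8
cmp ebx, 0  (cmp 8,0)
jg loop: taken
after add eax, 10: eax=71+10=81
after add eax, 17: eax=81+17=98
after or eax, 5: eax=98|5=103
after sub ebx, 2: ebx=8-2=6
cmp ebx, 0  (cmp 6,0)
jg loop: taken
after add eax, 10: eax=103+10=113
after add eax, 17: eax=113+17=130
after or eax, 5: eax=130|5=135
after sub ebx, 2: ebx=6-2=4
cmp ebx, 0  (cmp 4,0)
jg loop: taken
after add eax, 10: eax=135+10=145
after add eax, 17: eax=145+17=162
after or eax, 5: eax=162|5=167
after sub ebx, 2: ebx=4-2=2
cmp ebx, 0  (cmp 2,0)
jg loop: taken
after add eax, 10: eax=167+10=177
after add eax, 17: eax=177+17=194
after or eax, 5: eax=194|5=199
after sub ebx, 2: ebx=2-2=0
cmp ebx, 0  (cmp 0,0)
jg loop: not taken
after mod eax, 6: eax=199%6=1
halt.

1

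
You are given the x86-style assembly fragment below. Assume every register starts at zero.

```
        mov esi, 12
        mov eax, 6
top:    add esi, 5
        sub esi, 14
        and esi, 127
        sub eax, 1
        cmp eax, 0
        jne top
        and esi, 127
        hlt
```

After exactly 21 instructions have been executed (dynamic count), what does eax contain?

after mov esi, 12: esi=12
after mov eax, 6: eax=6
after add esi, 5: esi=12+5=17
after sub esi, 14: esi=17-14=3
after and esi, 127: esi=3&127=3
after sub eax, 1: eax=6-1=5
cmp eax, 0  (cmp 5,0)
jne top: taken
after add esi, 5: esi=3+5=8
after sub esi, 14: esi=8-14=-6
after and esi, 127: esi=(-6)&127=122
after sub eax, 1: eax=5-1=4
cmp eax, 0  (cmp 4,0)
jne top: taken
after add esi, 5: esi=122+5=127
after sub esi, 14: esi=127-14=113
after and esi, 127: esi=113&127=113
after sub eax, 1: eax=4-1=3
cmp eax, 0  (cmp 3,0)
jne top: taken
after add esi, 5: esi=113+5=118
After step 21: eax = 3.

3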